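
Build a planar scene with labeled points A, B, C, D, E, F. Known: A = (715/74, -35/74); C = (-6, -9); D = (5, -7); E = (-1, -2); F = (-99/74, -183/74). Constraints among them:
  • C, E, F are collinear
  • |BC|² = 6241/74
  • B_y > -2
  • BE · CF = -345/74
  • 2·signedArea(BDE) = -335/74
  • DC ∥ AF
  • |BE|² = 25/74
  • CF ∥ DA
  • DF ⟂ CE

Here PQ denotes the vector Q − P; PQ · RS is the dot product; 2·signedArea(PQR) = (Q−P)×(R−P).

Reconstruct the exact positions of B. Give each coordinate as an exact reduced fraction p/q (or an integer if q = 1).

B = (-49/74, -113/74)

1. B_x = -49/74  [2·signedArea(BDE) = -335/74 ∩ BE · CF = -345/74]
2. B_y = -113/74  [2·signedArea(BDE) = -335/74 ∩ BE · CF = -345/74]
   → B = (-49/74, -113/74)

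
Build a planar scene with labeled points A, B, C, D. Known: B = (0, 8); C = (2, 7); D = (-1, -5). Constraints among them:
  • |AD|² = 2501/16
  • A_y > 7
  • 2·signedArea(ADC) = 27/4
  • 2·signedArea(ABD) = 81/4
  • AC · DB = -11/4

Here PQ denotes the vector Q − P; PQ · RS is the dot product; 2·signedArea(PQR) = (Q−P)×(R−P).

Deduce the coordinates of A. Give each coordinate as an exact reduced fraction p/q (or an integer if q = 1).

1. A_x = 3/2  [2·signedArea(ADC) = 27/4 ∩ 2·signedArea(ABD) = 81/4]
2. A_y = 29/4  [2·signedArea(ADC) = 27/4 ∩ 2·signedArea(ABD) = 81/4]
   → A = (3/2, 29/4)

A = (3/2, 29/4)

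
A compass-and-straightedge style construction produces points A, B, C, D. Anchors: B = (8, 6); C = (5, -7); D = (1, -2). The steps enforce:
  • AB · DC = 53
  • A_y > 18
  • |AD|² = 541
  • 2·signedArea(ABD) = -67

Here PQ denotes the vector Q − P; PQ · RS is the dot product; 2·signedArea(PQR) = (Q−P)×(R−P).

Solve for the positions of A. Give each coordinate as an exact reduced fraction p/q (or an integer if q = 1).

1. A_x = 11  [2·signedArea(ABD) = -67 ∩ AB · DC = 53]
2. A_y = 19  [2·signedArea(ABD) = -67 ∩ AB · DC = 53]
   → A = (11, 19)

A = (11, 19)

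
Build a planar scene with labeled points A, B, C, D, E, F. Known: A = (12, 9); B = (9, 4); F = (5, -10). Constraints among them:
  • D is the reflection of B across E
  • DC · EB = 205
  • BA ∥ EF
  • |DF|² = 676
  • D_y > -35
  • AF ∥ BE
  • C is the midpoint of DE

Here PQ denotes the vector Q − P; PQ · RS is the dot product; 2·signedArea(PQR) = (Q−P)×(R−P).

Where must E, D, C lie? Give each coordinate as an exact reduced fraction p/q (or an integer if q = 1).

1. E_x = 2  [BA ∥ EF ∩ AF ∥ BE]
2. E_y = -15  [BA ∥ EF ∩ AF ∥ BE]
   → E = (2, -15)
3. D_x = -5  [D is the reflection of B across E]
4. D_y = -34  [D is the reflection of B across E]
   → D = (-5, -34)
5. C_x = -3/2  [C is the midpoint of DE]
6. C_y = -49/2  [C is the midpoint of DE]
   → C = (-3/2, -49/2)

C = (-3/2, -49/2)
D = (-5, -34)
E = (2, -15)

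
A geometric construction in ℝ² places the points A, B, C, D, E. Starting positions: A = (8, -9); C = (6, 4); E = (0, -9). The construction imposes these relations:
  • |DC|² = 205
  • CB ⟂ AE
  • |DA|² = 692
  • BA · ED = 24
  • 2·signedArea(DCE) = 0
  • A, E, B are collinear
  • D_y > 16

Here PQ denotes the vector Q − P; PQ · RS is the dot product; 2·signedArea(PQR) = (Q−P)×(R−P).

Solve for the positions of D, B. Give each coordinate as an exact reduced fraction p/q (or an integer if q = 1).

1. D_x = 12  [line 13·x + -6·y + -54 = 0 ∩ |DC|² = 205]
2. D_y = 17  [line 13·x + -6·y + -54 = 0 ∩ |DC|² = 205]
   → D = (12, 17)
3. B_x = 6  [A, E, B are collinear ∩ CB ⟂ AE]
4. B_y = -9  [A, E, B are collinear ∩ CB ⟂ AE]
   → B = (6, -9)

B = (6, -9)
D = (12, 17)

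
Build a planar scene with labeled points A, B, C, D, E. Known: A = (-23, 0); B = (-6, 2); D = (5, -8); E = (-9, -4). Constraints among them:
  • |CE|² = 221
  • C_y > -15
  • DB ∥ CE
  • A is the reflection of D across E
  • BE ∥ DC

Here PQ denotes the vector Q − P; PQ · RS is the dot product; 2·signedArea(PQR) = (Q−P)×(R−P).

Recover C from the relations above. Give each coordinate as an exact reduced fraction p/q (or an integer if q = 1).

1. C_x = 2  [DB ∥ CE ∩ BE ∥ DC]
2. C_y = -14  [DB ∥ CE ∩ BE ∥ DC]
   → C = (2, -14)

C = (2, -14)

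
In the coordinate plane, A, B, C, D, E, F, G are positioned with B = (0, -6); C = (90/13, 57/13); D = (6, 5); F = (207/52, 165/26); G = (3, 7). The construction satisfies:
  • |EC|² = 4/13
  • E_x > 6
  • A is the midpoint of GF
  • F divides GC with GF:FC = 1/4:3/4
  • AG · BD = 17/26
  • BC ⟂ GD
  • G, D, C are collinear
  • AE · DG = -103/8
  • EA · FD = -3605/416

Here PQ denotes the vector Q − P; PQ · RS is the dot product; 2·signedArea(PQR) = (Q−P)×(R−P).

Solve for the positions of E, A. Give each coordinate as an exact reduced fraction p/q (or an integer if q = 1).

1. A_x = 363/104  [A is the midpoint of GF]
2. A_y = 347/52  [A is the midpoint of GF]
   → A = (363/104, 347/52)
3. E_x = 84/13  [line -105/52·x + 35/26·y + 175/26 = 0 ∩ |EC|² = 4/13]
4. E_y = 61/13  [line -105/52·x + 35/26·y + 175/26 = 0 ∩ |EC|² = 4/13]
   → E = (84/13, 61/13)

A = (363/104, 347/52)
E = (84/13, 61/13)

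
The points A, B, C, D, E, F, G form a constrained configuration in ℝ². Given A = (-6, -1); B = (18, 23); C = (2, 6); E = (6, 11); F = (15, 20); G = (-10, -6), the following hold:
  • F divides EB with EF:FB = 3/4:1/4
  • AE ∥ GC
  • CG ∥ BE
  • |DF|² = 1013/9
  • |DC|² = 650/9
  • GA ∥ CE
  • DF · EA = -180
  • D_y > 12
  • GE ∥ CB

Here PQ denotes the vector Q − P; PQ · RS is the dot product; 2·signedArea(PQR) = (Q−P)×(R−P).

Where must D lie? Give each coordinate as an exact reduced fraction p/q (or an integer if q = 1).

1. D_x = 23/3  [line 12·x + 12·y + -240 = 0 ∩ |DC|² = 650/9]
2. D_y = 37/3  [line 12·x + 12·y + -240 = 0 ∩ |DC|² = 650/9]
   → D = (23/3, 37/3)

D = (23/3, 37/3)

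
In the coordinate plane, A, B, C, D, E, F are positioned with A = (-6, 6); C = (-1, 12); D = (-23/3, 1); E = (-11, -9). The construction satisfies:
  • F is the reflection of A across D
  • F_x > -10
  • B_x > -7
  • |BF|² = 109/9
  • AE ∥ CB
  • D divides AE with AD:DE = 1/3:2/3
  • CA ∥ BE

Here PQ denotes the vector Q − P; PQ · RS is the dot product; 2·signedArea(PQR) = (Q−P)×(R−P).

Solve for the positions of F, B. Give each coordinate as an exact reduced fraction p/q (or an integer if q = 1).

1. F_x = -28/3  [F is the reflection of A across D]
2. F_y = -4  [F is the reflection of A across D]
   → F = (-28/3, -4)
3. B_x = -6  [CA ∥ BE ∩ AE ∥ CB]
4. B_y = -3  [CA ∥ BE ∩ AE ∥ CB]
   → B = (-6, -3)

B = (-6, -3)
F = (-28/3, -4)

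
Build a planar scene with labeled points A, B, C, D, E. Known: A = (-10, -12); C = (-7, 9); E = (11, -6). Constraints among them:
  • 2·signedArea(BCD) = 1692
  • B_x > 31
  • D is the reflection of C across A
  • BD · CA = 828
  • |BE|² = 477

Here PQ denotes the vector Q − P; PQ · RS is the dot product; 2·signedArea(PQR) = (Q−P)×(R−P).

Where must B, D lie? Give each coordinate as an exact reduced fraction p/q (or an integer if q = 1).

1. D_x = -13  [D is the reflection of C across A]
2. D_y = -33  [D is the reflection of C across A]
   → D = (-13, -33)
3. B_x = 32  [2·signedArea(BCD) = 1692 ∩ BD · CA = 828]
4. B_y = 0  [2·signedArea(BCD) = 1692 ∩ BD · CA = 828]
   → B = (32, 0)

B = (32, 0)
D = (-13, -33)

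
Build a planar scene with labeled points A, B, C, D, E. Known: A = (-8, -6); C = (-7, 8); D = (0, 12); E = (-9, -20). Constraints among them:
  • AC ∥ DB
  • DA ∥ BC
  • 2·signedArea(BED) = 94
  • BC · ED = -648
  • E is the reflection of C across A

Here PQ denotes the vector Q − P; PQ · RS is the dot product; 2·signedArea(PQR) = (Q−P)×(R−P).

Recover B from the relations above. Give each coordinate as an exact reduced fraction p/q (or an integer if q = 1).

B = (1, 26)

1. B_x = 1  [DA ∥ BC ∩ AC ∥ DB]
2. B_y = 26  [DA ∥ BC ∩ AC ∥ DB]
   → B = (1, 26)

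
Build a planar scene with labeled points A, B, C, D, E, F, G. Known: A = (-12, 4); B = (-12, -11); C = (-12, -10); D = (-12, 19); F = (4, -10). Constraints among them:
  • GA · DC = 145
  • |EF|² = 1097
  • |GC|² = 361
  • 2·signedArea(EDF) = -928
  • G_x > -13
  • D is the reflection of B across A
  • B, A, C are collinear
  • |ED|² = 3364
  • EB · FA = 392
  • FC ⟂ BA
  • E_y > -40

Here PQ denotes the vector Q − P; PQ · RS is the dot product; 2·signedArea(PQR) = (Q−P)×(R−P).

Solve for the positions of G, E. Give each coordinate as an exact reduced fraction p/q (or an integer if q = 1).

E = (-12, -39)
G = (-12, 9)

1. G_y = 9  [GA · DC = 145]
2. G_x = -12  [|GC|² = 361]
   → G = (-12, 9)
3. E_x = -12  [2·signedArea(EDF) = -928 ∩ EB · FA = 392]
4. E_y = -39  [2·signedArea(EDF) = -928 ∩ EB · FA = 392]
   → E = (-12, -39)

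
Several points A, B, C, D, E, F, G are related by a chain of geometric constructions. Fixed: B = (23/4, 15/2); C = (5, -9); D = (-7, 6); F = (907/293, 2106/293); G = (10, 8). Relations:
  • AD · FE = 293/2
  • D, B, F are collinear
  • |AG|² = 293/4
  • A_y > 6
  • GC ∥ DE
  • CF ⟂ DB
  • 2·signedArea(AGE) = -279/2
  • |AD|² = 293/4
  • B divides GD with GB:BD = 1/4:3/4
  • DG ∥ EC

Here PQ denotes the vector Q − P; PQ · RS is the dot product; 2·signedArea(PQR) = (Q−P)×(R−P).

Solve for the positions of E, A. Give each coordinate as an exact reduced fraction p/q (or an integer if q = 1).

1. E_x = -12  [DG ∥ EC ∩ GC ∥ DE]
2. E_y = -11  [DG ∥ EC ∩ GC ∥ DE]
   → E = (-12, -11)
3. A_x = 3/2  [2·signedArea(AGE) = -279/2 ∩ AD · FE = 293/2]
4. A_y = 7  [2·signedArea(AGE) = -279/2 ∩ AD · FE = 293/2]
   → A = (3/2, 7)

A = (3/2, 7)
E = (-12, -11)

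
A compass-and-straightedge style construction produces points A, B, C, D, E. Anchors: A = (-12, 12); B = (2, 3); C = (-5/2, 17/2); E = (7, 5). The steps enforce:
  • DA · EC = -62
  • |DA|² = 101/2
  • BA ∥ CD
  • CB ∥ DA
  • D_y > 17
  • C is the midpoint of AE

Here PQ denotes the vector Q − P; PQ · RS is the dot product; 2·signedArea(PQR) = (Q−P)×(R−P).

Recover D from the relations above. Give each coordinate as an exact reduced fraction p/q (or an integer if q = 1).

D = (-33/2, 35/2)

1. D_x = -33/2  [CB ∥ DA ∩ BA ∥ CD]
2. D_y = 35/2  [CB ∥ DA ∩ BA ∥ CD]
   → D = (-33/2, 35/2)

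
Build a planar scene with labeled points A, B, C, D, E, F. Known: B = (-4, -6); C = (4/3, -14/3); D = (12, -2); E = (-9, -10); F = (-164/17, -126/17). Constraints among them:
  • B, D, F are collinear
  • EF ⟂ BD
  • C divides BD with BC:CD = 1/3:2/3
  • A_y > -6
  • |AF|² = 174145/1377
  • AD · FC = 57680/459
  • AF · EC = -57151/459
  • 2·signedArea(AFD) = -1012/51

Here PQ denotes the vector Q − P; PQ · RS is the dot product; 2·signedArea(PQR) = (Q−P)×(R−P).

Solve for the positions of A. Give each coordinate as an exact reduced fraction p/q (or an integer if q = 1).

1. A_x = 13/9  [2·signedArea(AFD) = -1012/51 ∩ AF · EC = -57151/459]
2. A_y = -50/9  [2·signedArea(AFD) = -1012/51 ∩ AF · EC = -57151/459]
   → A = (13/9, -50/9)

A = (13/9, -50/9)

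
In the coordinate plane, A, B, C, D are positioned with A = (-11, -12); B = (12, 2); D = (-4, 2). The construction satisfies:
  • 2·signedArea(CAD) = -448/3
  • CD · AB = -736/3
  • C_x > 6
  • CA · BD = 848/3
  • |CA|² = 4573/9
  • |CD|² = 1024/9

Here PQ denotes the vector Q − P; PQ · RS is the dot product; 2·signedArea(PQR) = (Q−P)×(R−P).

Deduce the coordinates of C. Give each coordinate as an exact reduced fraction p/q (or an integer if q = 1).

1. C_x = 20/3  [2·signedArea(CAD) = -448/3 ∩ CA · BD = 848/3]
2. C_y = 2  [2·signedArea(CAD) = -448/3 ∩ CA · BD = 848/3]
   → C = (20/3, 2)

C = (20/3, 2)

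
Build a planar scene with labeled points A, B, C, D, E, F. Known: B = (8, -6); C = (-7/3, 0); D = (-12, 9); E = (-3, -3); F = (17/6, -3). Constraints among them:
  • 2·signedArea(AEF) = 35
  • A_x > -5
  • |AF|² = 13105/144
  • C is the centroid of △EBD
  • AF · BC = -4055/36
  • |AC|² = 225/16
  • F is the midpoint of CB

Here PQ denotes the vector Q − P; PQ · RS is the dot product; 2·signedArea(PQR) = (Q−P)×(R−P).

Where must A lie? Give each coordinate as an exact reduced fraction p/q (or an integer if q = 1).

A = (-55/12, 3)

1. A_x = -55/12  [2·signedArea(AEF) = 35 ∩ AF · BC = -4055/36]
2. A_y = 3  [2·signedArea(AEF) = 35 ∩ AF · BC = -4055/36]
   → A = (-55/12, 3)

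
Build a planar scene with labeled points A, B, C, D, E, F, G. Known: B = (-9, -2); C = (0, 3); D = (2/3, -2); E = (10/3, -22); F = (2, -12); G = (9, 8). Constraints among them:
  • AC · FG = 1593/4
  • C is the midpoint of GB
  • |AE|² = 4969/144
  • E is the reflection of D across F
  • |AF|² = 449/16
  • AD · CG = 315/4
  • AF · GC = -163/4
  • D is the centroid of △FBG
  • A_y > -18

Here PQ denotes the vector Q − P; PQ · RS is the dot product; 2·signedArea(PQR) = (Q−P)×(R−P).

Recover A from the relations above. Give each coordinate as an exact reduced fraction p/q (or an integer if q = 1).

A = (1/4, -17)

1. A_x = 1/4  [AD · CG = 315/4 ∩ AC · FG = 1593/4]
2. A_y = -17  [AD · CG = 315/4 ∩ AC · FG = 1593/4]
   → A = (1/4, -17)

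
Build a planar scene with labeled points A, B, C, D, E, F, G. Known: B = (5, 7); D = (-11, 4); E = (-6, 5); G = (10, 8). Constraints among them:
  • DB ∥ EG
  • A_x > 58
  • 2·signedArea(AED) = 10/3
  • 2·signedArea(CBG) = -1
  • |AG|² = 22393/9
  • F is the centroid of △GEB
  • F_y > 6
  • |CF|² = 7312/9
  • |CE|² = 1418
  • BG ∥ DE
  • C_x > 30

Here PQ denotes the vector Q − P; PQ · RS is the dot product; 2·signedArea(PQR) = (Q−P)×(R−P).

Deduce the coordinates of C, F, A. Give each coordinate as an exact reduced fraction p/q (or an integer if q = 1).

1. C_x = 31  [line -1·x + 5·y + -29 = 0 ∩ |CE|² = 1418]
2. C_y = 12  [line -1·x + 5·y + -29 = 0 ∩ |CE|² = 1418]
   → C = (31, 12)
3. F_x = 3  [F is the centroid of △GEB]
4. F_y = 20/3  [F is the centroid of △GEB]
   → F = (3, 20/3)
5. A_x = 59  [line 1·x + -5·y + 83/3 = 0 ∩ |AG|² = 22393/9]
6. A_y = 52/3  [line 1·x + -5·y + 83/3 = 0 ∩ |AG|² = 22393/9]
   → A = (59, 52/3)

A = (59, 52/3)
C = (31, 12)
F = (3, 20/3)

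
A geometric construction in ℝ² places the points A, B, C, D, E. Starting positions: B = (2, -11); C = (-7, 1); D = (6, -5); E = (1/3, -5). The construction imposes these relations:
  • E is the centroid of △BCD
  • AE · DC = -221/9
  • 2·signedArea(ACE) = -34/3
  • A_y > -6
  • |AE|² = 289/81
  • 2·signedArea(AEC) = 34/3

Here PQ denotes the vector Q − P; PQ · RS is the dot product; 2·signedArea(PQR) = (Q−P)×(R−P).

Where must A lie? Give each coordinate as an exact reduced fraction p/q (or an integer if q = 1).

A = (-14/9, -5)

1. A_x = -14/9  [2·signedArea(AEC) = 34/3 ∩ AE · DC = -221/9]
2. A_y = -5  [2·signedArea(AEC) = 34/3 ∩ AE · DC = -221/9]
   → A = (-14/9, -5)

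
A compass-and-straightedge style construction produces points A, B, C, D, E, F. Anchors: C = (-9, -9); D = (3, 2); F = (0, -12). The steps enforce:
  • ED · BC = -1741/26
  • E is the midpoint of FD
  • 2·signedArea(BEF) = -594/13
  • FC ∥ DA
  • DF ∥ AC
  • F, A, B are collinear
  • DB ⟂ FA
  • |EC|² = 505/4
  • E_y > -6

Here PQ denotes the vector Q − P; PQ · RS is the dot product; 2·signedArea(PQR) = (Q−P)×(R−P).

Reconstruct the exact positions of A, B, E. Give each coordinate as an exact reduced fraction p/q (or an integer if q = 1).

1. A_x = -6  [DF ∥ AC ∩ FC ∥ DA]
2. A_y = 5  [DF ∥ AC ∩ FC ∥ DA]
   → A = (-6, 5)
3. B_x = -264/65  [F, A, B are collinear ∩ DB ⟂ FA]
4. B_y = -32/65  [F, A, B are collinear ∩ DB ⟂ FA]
   → B = (-264/65, -32/65)
5. E_x = 3/2  [E is the midpoint of FD]
6. E_y = -5  [E is the midpoint of FD]
   → E = (3/2, -5)

A = (-6, 5)
B = (-264/65, -32/65)
E = (3/2, -5)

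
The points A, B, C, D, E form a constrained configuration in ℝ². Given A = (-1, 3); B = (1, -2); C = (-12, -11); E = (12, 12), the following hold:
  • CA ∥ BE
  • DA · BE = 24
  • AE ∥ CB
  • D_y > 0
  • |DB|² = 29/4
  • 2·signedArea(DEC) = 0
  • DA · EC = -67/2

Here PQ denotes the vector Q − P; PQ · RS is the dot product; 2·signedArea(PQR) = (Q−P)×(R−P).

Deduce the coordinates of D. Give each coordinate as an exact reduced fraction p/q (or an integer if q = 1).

D = (0, 1/2)

1. D_x = 0  [2·signedArea(DEC) = 0 ∩ DA · BE = 24]
2. D_y = 1/2  [2·signedArea(DEC) = 0 ∩ DA · BE = 24]
   → D = (0, 1/2)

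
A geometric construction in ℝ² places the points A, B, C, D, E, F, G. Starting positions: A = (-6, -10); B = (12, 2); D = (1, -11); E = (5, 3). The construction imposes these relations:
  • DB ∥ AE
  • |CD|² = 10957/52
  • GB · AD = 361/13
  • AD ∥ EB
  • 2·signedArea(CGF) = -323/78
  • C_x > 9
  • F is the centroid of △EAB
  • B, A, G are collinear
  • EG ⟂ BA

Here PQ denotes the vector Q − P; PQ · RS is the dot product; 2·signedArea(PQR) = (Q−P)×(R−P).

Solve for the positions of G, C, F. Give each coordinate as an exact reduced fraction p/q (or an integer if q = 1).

1. G_x = 99/13  [B, A, G are collinear ∩ EG ⟂ BA]
2. G_y = -12/13  [B, A, G are collinear ∩ EG ⟂ BA]
   → G = (99/13, -12/13)
3. F_x = 11/3  [F is the centroid of △EAB]
4. F_y = -5/3  [F is the centroid of △EAB]
   → F = (11/3, -5/3)
5. C_x = 255/26  [line 29/39·x + -154/39·y + -31/6 = 0 ∩ |CD|² = 10957/52]
6. C_y = 7/13  [line 29/39·x + -154/39·y + -31/6 = 0 ∩ |CD|² = 10957/52]
   → C = (255/26, 7/13)

C = (255/26, 7/13)
F = (11/3, -5/3)
G = (99/13, -12/13)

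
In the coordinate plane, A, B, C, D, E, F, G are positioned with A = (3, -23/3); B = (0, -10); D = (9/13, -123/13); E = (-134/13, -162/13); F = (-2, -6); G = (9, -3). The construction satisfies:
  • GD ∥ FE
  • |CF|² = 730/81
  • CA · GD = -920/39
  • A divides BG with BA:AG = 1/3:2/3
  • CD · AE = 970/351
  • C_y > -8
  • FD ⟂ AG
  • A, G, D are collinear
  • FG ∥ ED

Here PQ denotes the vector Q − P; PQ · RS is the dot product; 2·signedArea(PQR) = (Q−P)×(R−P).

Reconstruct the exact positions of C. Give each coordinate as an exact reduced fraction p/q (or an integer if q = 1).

C = (1/3, -71/9)

1. C_x = 1/3  [CD · AE = 970/351 ∩ CA · GD = -920/39]
2. C_y = -71/9  [CD · AE = 970/351 ∩ CA · GD = -920/39]
   → C = (1/3, -71/9)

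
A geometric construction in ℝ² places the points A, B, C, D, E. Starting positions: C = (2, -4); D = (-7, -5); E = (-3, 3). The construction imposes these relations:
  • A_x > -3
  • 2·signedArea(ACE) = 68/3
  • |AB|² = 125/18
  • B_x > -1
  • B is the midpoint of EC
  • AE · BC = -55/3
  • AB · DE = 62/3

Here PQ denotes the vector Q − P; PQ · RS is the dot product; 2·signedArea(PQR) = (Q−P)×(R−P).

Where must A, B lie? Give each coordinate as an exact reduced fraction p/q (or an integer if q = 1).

A = (-8/3, -2)
B = (-1/2, -1/2)

1. B_x = -1/2  [B is the midpoint of EC]
2. B_y = -1/2  [B is the midpoint of EC]
   → B = (-1/2, -1/2)
3. A_x = -8/3  [AB · DE = 62/3 ∩ AE · BC = -55/3]
4. A_y = -2  [AB · DE = 62/3 ∩ AE · BC = -55/3]
   → A = (-8/3, -2)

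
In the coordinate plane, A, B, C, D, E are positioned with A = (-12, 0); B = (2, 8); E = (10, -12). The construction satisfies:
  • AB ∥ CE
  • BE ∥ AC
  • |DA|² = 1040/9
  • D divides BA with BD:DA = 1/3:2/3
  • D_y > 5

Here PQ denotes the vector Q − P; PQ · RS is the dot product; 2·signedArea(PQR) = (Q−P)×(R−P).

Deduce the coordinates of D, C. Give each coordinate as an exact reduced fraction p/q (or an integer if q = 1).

1. D_x = -8/3  [D divides BA with BD:DA = 1/3:2/3]
2. D_y = 16/3  [D divides BA with BD:DA = 1/3:2/3]
   → D = (-8/3, 16/3)
3. C_x = -4  [AB ∥ CE ∩ BE ∥ AC]
4. C_y = -20  [AB ∥ CE ∩ BE ∥ AC]
   → C = (-4, -20)

C = (-4, -20)
D = (-8/3, 16/3)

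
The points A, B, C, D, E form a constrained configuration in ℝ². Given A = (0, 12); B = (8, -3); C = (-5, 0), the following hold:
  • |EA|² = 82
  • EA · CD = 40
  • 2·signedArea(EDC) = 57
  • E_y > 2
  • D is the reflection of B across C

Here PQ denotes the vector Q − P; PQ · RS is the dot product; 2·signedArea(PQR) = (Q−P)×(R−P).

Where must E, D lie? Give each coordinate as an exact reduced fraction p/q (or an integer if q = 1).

1. D_x = -18  [D is the reflection of B across C]
2. D_y = 3  [D is the reflection of B across C]
   → D = (-18, 3)
3. E_x = 1  [2·signedArea(EDC) = 57 ∩ EA · CD = 40]
4. E_y = 3  [2·signedArea(EDC) = 57 ∩ EA · CD = 40]
   → E = (1, 3)

D = (-18, 3)
E = (1, 3)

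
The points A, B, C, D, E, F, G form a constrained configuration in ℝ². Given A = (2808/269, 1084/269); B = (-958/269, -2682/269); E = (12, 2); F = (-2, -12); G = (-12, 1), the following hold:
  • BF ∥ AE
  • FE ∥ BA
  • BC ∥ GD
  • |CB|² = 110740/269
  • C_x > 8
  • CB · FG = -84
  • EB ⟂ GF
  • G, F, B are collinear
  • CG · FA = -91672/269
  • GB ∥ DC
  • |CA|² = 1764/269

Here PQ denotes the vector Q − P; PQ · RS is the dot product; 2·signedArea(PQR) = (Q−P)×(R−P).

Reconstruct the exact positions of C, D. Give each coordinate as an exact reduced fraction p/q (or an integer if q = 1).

C = (2388/269, 1630/269)
D = (118/269, 4581/269)

1. C_x = 2388/269  [CG · FA = -91672/269 ∩ CB · FG = -84]
2. C_y = 1630/269  [CG · FA = -91672/269 ∩ CB · FG = -84]
   → C = (2388/269, 1630/269)
3. D_x = 118/269  [GB ∥ DC ∩ BC ∥ GD]
4. D_y = 4581/269  [GB ∥ DC ∩ BC ∥ GD]
   → D = (118/269, 4581/269)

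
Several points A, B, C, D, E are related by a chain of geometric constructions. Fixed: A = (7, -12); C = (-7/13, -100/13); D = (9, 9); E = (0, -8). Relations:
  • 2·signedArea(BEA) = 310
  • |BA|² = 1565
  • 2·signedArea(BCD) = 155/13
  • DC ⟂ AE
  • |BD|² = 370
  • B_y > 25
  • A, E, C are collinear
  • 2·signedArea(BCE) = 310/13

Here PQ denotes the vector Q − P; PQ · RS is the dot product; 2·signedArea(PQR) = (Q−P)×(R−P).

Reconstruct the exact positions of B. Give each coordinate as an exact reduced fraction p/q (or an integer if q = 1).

B = (18, 26)

1. B_x = 18  [2·signedArea(BCE) = 310/13 ∩ 2·signedArea(BCD) = 155/13]
2. B_y = 26  [2·signedArea(BCE) = 310/13 ∩ 2·signedArea(BCD) = 155/13]
   → B = (18, 26)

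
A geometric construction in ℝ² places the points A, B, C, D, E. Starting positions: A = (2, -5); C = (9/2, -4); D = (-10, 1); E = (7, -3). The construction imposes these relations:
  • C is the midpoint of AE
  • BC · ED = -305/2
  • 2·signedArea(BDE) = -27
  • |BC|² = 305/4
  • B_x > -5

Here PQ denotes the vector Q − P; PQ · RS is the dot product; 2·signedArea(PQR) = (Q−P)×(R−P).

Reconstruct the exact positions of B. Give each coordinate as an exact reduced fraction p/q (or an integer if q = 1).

B = (-4, -2)

1. B_x = -4  [BC · ED = -305/2 ∩ 2·signedArea(BDE) = -27]
2. B_y = -2  [BC · ED = -305/2 ∩ 2·signedArea(BDE) = -27]
   → B = (-4, -2)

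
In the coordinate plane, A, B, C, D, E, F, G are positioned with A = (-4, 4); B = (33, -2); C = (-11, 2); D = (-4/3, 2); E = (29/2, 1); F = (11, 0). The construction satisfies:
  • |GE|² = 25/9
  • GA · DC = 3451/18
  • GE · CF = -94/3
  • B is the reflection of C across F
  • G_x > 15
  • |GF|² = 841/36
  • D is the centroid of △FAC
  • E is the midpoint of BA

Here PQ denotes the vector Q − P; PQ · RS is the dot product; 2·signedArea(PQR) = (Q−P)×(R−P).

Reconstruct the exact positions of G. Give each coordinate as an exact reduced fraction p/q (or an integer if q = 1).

1. G_x = 95/6  [GE · CF = -94/3 ∩ GA · DC = 3451/18]
2. G_y = 0  [GE · CF = -94/3 ∩ GA · DC = 3451/18]
   → G = (95/6, 0)

G = (95/6, 0)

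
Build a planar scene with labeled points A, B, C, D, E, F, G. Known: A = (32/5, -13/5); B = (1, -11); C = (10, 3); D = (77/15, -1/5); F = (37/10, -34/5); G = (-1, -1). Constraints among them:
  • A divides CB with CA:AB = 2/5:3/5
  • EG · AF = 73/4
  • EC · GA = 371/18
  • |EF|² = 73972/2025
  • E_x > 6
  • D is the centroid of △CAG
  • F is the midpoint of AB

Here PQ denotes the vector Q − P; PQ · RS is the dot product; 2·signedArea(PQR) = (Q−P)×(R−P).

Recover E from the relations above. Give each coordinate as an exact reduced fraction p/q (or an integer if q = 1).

1. E_x = 113/18  [EG · AF = 73/4 ∩ EC · GA = 371/18]
2. E_y = -4/3  [EG · AF = 73/4 ∩ EC · GA = 371/18]
   → E = (113/18, -4/3)

E = (113/18, -4/3)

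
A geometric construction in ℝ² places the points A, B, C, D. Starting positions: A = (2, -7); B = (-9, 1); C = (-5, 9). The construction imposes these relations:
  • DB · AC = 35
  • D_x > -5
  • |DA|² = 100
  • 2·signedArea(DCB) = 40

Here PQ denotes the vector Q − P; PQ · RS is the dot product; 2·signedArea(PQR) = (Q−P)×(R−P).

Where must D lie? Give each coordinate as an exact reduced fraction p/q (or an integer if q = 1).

1. D_x = -4  [DB · AC = 35 ∩ 2·signedArea(DCB) = 40]
2. D_y = 1  [DB · AC = 35 ∩ 2·signedArea(DCB) = 40]
   → D = (-4, 1)

D = (-4, 1)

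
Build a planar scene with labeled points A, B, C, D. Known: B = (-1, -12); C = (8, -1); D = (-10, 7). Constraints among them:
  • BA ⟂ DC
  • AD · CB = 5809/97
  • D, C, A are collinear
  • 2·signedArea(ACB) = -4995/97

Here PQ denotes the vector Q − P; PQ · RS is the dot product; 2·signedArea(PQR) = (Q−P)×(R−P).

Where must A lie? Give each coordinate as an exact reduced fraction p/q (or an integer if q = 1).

1. A_x = 443/97  [D, C, A are collinear ∩ BA ⟂ DC]
2. A_y = 51/97  [D, C, A are collinear ∩ BA ⟂ DC]
   → A = (443/97, 51/97)

A = (443/97, 51/97)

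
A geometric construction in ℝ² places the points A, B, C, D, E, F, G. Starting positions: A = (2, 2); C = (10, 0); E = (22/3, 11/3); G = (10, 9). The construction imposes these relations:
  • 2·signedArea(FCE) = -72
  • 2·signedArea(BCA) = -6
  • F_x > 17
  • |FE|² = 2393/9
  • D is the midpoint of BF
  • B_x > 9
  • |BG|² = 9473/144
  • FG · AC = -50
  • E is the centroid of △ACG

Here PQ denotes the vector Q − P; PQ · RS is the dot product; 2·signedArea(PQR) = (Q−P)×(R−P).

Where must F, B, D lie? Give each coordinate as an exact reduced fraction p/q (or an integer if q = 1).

1. F_x = 18  [2·signedArea(FCE) = -72 ∩ FG · AC = -50]
2. F_y = 16  [2·signedArea(FCE) = -72 ∩ FG · AC = -50]
   → F = (18, 16)
3. B_x = 28/3  [line -2·x + -8·y + 26 = 0 ∩ |BG|² = 9473/144]
4. B_y = 11/12  [line -2·x + -8·y + 26 = 0 ∩ |BG|² = 9473/144]
   → B = (28/3, 11/12)
5. D_x = 41/3  [D is the midpoint of BF]
6. D_y = 203/24  [D is the midpoint of BF]
   → D = (41/3, 203/24)

B = (28/3, 11/12)
D = (41/3, 203/24)
F = (18, 16)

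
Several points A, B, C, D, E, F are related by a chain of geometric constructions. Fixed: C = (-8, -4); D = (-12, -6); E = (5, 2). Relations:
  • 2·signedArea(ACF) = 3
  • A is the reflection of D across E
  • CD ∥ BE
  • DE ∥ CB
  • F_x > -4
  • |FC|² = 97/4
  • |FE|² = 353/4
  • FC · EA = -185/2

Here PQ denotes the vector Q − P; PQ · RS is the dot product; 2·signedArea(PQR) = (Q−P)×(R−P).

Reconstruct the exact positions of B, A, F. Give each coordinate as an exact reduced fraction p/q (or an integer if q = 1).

A = (22, 10)
B = (9, 4)
F = (-7/2, -2)

1. B_x = 9  [CD ∥ BE ∩ DE ∥ CB]
2. B_y = 4  [CD ∥ BE ∩ DE ∥ CB]
   → B = (9, 4)
3. A_x = 22  [A is the reflection of D across E]
4. A_y = 10  [A is the reflection of D across E]
   → A = (22, 10)
5. F_x = -7/2  [FC · EA = -185/2 ∩ 2·signedArea(ACF) = 3]
6. F_y = -2  [FC · EA = -185/2 ∩ 2·signedArea(ACF) = 3]
   → F = (-7/2, -2)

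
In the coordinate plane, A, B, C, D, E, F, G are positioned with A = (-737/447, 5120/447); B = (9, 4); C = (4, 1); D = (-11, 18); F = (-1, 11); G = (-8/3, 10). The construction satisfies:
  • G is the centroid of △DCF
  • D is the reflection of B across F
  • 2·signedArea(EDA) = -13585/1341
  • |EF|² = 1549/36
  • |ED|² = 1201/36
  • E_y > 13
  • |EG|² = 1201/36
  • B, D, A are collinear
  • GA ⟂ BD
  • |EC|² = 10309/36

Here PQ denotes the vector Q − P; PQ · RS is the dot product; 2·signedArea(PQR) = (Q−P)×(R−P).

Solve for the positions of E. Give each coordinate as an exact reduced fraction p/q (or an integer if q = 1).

E = (-41/6, 14)

1. E_x = -41/6  [line 2926/447·x + 4180/447·y + -115577/1341 = 0 ∩ |EC|² = 10309/36]
2. E_y = 14  [line 2926/447·x + 4180/447·y + -115577/1341 = 0 ∩ |EC|² = 10309/36]
   → E = (-41/6, 14)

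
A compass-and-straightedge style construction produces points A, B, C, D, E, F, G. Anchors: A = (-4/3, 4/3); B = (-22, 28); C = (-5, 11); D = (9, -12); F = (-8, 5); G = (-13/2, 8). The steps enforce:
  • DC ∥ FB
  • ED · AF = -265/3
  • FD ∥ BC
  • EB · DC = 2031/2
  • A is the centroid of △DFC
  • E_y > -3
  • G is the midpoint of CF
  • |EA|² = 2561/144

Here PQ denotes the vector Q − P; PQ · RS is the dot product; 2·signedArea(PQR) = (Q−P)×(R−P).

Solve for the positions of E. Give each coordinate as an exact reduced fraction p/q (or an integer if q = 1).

E = (5/4, -2)

1. E_x = 5/4  [EB · DC = 2031/2 ∩ ED · AF = -265/3]
2. E_y = -2  [EB · DC = 2031/2 ∩ ED · AF = -265/3]
   → E = (5/4, -2)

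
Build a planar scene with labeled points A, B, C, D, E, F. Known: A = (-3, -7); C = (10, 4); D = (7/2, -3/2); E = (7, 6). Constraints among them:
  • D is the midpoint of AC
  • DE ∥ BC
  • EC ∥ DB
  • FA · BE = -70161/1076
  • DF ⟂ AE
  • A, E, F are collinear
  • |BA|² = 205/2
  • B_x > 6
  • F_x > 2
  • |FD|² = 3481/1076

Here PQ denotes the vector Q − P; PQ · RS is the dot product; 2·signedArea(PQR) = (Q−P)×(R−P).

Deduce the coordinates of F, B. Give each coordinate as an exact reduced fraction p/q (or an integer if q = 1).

B = (13/2, -7/2)
F = (558/269, -217/538)

1. F_x = 558/269  [A, E, F are collinear ∩ DF ⟂ AE]
2. F_y = -217/538  [A, E, F are collinear ∩ DF ⟂ AE]
   → F = (558/269, -217/538)
3. B_x = 13/2  [DE ∥ BC ∩ EC ∥ DB]
4. B_y = -7/2  [DE ∥ BC ∩ EC ∥ DB]
   → B = (13/2, -7/2)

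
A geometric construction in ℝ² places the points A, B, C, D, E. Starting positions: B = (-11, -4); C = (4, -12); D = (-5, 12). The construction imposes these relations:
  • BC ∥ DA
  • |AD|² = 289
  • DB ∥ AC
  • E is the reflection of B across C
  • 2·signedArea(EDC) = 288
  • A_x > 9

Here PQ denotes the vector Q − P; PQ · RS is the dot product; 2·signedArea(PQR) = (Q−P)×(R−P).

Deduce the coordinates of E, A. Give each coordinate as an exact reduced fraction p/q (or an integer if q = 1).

1. E_x = 19  [E is the reflection of B across C]
2. E_y = -20  [E is the reflection of B across C]
   → E = (19, -20)
3. A_x = 10  [DB ∥ AC ∩ BC ∥ DA]
4. A_y = 4  [DB ∥ AC ∩ BC ∥ DA]
   → A = (10, 4)

A = (10, 4)
E = (19, -20)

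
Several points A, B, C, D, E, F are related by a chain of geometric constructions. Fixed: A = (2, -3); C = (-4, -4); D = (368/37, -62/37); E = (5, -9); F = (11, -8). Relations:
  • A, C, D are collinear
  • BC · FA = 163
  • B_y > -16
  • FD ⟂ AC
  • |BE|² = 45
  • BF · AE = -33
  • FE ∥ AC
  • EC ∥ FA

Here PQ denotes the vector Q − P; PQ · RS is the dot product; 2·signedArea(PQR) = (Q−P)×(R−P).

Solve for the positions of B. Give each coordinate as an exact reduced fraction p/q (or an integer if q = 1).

B = (8, -15)

1. B_x = 8  [BF · AE = -33 ∩ BC · FA = 163]
2. B_y = -15  [BF · AE = -33 ∩ BC · FA = 163]
   → B = (8, -15)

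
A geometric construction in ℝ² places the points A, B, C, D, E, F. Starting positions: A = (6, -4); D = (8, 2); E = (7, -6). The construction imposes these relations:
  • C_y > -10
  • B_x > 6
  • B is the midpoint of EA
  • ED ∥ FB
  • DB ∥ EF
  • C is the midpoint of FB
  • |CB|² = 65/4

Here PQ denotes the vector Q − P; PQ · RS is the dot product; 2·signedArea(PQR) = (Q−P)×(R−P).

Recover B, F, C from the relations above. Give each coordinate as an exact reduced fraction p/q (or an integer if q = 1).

B = (13/2, -5)
C = (6, -9)
F = (11/2, -13)

1. B_x = 13/2  [B is the midpoint of EA]
2. B_y = -5  [B is the midpoint of EA]
   → B = (13/2, -5)
3. F_x = 11/2  [ED ∥ FB ∩ DB ∥ EF]
4. F_y = -13  [ED ∥ FB ∩ DB ∥ EF]
   → F = (11/2, -13)
5. C_x = 6  [C is the midpoint of FB]
6. C_y = -9  [C is the midpoint of FB]
   → C = (6, -9)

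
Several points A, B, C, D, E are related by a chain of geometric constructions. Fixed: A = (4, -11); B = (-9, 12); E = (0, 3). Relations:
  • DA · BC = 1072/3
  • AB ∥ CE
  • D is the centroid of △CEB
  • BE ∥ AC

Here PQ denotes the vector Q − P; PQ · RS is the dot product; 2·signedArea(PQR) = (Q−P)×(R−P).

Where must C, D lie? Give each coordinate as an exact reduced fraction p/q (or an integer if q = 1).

C = (13, -20)
D = (4/3, -5/3)

1. C_x = 13  [AB ∥ CE ∩ BE ∥ AC]
2. C_y = -20  [AB ∥ CE ∩ BE ∥ AC]
   → C = (13, -20)
3. D_x = 4/3  [D is the centroid of △CEB]
4. D_y = -5/3  [D is the centroid of △CEB]
   → D = (4/3, -5/3)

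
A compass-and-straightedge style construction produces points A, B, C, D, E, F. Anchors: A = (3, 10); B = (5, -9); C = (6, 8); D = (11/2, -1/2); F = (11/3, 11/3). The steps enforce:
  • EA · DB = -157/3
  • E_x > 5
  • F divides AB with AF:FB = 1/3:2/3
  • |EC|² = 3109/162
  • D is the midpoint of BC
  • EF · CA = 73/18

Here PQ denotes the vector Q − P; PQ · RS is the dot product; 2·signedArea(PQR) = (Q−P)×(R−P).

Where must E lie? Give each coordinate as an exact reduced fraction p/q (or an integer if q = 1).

1. E_x = 91/18  [EF · CA = 73/18 ∩ EA · DB = -157/3]
2. E_y = 67/18  [EF · CA = 73/18 ∩ EA · DB = -157/3]
   → E = (91/18, 67/18)

E = (91/18, 67/18)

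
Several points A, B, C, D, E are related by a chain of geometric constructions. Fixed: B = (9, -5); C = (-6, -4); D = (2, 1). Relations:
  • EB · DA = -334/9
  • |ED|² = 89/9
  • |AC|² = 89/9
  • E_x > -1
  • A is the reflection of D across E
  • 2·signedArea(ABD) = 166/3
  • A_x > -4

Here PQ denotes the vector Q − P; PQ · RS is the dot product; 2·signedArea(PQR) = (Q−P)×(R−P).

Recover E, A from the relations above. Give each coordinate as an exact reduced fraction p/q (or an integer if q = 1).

A = (-10/3, -7/3)
E = (-2/3, -2/3)

1. A_x = -10/3  [line -6·x + -7·y + -109/3 = 0 ∩ |AC|² = 89/9]
2. A_y = -7/3  [line -6·x + -7·y + -109/3 = 0 ∩ |AC|² = 89/9]
   → A = (-10/3, -7/3)
3. E_x = -2/3  [EB · DA = -334/9 ∩ A is the reflection of D across E]
4. E_y = -2/3  [EB · DA = -334/9 ∩ A is the reflection of D across E]
   → E = (-2/3, -2/3)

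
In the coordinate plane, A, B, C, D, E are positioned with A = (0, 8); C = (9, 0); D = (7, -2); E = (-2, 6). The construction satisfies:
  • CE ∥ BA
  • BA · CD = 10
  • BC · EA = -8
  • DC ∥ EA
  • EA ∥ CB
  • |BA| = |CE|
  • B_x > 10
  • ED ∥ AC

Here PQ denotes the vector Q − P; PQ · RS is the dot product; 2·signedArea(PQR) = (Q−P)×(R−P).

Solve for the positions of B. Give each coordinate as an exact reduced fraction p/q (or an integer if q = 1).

B = (11, 2)

1. B_x = 11  [CE ∥ BA ∩ EA ∥ CB]
2. B_y = 2  [CE ∥ BA ∩ EA ∥ CB]
   → B = (11, 2)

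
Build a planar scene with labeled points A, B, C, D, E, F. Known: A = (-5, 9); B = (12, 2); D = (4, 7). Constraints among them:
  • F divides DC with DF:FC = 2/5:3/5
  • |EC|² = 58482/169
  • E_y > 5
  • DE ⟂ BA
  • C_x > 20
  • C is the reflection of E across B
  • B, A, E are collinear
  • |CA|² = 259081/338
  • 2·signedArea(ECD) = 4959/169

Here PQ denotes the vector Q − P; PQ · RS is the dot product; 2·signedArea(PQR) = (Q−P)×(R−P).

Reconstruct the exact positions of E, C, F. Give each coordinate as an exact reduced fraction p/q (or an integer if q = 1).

C = (6963/338, -521/338)
E = (1149/338, 1873/338)
F = (8991/845, 3028/845)

1. E_x = 1149/338  [B, A, E are collinear ∩ DE ⟂ BA]
2. E_y = 1873/338  [B, A, E are collinear ∩ DE ⟂ BA]
   → E = (1149/338, 1873/338)
3. C_x = 6963/338  [C is the reflection of E across B]
4. C_y = -521/338  [C is the reflection of E across B]
   → C = (6963/338, -521/338)
5. F_x = 8991/845  [F divides DC with DF:FC = 2/5:3/5]
6. F_y = 3028/845  [F divides DC with DF:FC = 2/5:3/5]
   → F = (8991/845, 3028/845)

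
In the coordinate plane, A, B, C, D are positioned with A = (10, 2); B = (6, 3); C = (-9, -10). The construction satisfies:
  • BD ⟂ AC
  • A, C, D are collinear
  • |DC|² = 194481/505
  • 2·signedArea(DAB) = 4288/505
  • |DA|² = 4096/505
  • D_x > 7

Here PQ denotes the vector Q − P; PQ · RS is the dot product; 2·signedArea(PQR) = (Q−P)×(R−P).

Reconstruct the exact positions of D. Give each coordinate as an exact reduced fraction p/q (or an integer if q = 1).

D = (3834/505, 242/505)

1. D_x = 3834/505  [A, C, D are collinear ∩ BD ⟂ AC]
2. D_y = 242/505  [A, C, D are collinear ∩ BD ⟂ AC]
   → D = (3834/505, 242/505)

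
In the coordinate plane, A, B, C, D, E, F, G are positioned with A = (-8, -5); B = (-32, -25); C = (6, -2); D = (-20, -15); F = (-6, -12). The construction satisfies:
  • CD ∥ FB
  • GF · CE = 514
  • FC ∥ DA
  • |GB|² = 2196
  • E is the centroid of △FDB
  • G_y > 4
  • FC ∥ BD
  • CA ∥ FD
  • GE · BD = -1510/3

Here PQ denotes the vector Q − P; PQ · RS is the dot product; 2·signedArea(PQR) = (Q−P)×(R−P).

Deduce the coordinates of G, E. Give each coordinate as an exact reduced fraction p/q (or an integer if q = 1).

E = (-58/3, -52/3)
G = (4, 5)

1. E_x = -58/3  [E is the centroid of △FDB]
2. E_y = -52/3  [E is the centroid of △FDB]
   → E = (-58/3, -52/3)
3. G_x = 4  [GE · BD = -1510/3 ∩ GF · CE = 514]
4. G_y = 5  [GE · BD = -1510/3 ∩ GF · CE = 514]
   → G = (4, 5)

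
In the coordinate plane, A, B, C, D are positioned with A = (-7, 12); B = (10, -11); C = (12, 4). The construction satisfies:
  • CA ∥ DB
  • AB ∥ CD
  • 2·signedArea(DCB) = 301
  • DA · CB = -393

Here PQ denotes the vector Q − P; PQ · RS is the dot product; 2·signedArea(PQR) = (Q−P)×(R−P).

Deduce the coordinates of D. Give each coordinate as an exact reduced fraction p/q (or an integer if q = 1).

1. D_x = 29  [CA ∥ DB ∩ AB ∥ CD]
2. D_y = -19  [CA ∥ DB ∩ AB ∥ CD]
   → D = (29, -19)

D = (29, -19)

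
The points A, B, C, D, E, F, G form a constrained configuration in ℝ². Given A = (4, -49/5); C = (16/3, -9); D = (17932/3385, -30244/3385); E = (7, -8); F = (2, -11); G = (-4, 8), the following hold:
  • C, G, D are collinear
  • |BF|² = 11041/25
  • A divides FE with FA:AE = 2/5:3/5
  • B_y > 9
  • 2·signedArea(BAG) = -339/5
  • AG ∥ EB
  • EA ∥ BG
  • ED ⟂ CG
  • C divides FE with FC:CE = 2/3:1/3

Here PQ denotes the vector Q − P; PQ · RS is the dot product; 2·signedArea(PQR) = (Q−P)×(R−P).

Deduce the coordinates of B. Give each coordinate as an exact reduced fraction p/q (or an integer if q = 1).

1. B_x = -1  [EA ∥ BG ∩ AG ∥ EB]
2. B_y = 49/5  [EA ∥ BG ∩ AG ∥ EB]
   → B = (-1, 49/5)

B = (-1, 49/5)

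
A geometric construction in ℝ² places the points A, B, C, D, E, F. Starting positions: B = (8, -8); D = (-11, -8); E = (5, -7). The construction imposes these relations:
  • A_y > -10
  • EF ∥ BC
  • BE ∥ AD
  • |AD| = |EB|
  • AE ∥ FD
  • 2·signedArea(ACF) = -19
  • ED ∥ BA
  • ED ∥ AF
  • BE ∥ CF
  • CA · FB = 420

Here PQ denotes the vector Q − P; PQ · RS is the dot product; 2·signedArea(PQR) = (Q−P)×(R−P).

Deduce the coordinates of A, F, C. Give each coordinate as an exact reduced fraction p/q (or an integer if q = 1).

A = (-8, -9)
C = (-21, -11)
F = (-24, -10)

1. A_x = -8  [BE ∥ AD ∩ ED ∥ BA]
2. A_y = -9  [BE ∥ AD ∩ ED ∥ BA]
   → A = (-8, -9)
3. F_x = -24  [AE ∥ FD ∩ ED ∥ AF]
4. F_y = -10  [AE ∥ FD ∩ ED ∥ AF]
   → F = (-24, -10)
5. C_x = -21  [BE ∥ CF ∩ EF ∥ BC]
6. C_y = -11  [BE ∥ CF ∩ EF ∥ BC]
   → C = (-21, -11)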